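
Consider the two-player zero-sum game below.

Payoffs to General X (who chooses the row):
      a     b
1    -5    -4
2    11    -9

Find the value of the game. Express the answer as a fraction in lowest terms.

-89/21

Row minima are -5 and -9, so General X's maximin is -5; column maxima are 11 and -4, so General Y's minimax is -4. These differ, so the equilibrium is in mixed strategies.
Let General X play 1 with probability p. General Y is indifferent when −5p + 11(1−p) = −4p − 9(1−p), giving p = 20/21.
Let General Y play a with probability q. General X is indifferent when −5q − 4(1−q) = 11q − 9(1−q), giving q = 5/21.
The value is -5·(5/21) + (-4)·(16/21) = -89/21.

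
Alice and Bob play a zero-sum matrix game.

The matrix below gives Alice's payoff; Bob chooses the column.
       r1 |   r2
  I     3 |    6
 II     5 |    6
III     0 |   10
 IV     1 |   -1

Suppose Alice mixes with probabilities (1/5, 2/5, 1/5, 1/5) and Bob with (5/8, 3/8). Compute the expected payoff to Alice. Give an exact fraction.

Against (5/8, 3/8), each row's expected payoff is I: 33/8; II: 43/8; III: 15/4; IV: 1/4.
Taking the (1/5, 2/5, 1/5, 1/5)-weighted average: (1/5)·(33/8) + (2/5)·(43/8) + (1/5)·(15/4) + (1/5)·(1/4) = 151/40.

151/40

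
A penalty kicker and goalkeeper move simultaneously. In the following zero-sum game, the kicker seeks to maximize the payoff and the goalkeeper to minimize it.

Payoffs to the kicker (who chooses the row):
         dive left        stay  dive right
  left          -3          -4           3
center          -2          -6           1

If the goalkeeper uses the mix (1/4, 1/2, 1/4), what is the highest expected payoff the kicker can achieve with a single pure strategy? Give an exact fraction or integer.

left: (-3)·(1/4) + (-4)·(1/2) + (3)·(1/4) = -2.
center: (-2)·(1/4) + (-6)·(1/2) + (1)·(1/4) = -13/4.
The best pure response is left with expected payoff -2.

-2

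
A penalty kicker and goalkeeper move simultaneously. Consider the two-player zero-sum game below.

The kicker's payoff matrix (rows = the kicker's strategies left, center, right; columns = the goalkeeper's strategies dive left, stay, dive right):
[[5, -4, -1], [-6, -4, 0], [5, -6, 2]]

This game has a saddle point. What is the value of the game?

-4

Row minima: -4, -6, -6 → the kicker's maximin is -4.
Column maxima: 5, -4, 2 → the goalkeeper's minimax is -4.
They coincide at (left, stay), so the value is -4.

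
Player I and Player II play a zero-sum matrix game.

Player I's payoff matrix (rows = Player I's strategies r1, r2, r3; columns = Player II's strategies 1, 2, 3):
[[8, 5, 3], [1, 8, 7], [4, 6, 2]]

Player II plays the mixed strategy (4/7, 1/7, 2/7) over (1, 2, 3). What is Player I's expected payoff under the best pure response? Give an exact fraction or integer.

43/7

r1: (8)·(4/7) + (5)·(1/7) + (3)·(2/7) = 43/7.
r2: (1)·(4/7) + (8)·(1/7) + (7)·(2/7) = 26/7.
r3: (4)·(4/7) + (6)·(1/7) + (2)·(2/7) = 26/7.
The best pure response is r1 with expected payoff 43/7.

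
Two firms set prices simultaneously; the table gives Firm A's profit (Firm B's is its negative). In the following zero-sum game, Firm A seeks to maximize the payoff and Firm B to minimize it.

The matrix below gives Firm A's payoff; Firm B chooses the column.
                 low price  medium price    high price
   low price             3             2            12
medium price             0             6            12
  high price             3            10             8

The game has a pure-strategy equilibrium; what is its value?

Row minima: 2, 0, 3 → Firm A's maximin is 3.
Column maxima: 3, 10, 12 → Firm B's minimax is 3.
They coincide at (high price, low price), so the value is 3.

3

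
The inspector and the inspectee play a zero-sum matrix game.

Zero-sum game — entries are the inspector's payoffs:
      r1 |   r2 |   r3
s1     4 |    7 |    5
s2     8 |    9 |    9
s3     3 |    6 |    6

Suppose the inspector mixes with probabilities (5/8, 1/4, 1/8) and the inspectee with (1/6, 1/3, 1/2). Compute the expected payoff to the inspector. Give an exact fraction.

Against (1/6, 1/3, 1/2), each row's expected payoff is s1: 11/2; s2: 53/6; s3: 11/2.
Taking the (5/8, 1/4, 1/8)-weighted average: (5/8)·(11/2) + (1/4)·(53/6) + (1/8)·(11/2) = 19/3.

19/3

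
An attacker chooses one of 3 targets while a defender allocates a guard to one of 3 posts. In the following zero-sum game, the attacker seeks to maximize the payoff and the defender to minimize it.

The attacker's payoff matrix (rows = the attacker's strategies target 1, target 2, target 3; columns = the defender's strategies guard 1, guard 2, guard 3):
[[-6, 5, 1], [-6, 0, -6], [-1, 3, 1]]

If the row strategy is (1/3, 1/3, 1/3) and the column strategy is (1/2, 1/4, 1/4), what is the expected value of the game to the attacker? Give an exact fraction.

-11/6

Against (1/2, 1/4, 1/4), each row's expected payoff is target 1: -3/2; target 2: -9/2; target 3: 1/2.
Taking the (1/3, 1/3, 1/3)-weighted average: (1/3)·(-3/2) + (1/3)·(-9/2) + (1/3)·(1/2) = -11/6.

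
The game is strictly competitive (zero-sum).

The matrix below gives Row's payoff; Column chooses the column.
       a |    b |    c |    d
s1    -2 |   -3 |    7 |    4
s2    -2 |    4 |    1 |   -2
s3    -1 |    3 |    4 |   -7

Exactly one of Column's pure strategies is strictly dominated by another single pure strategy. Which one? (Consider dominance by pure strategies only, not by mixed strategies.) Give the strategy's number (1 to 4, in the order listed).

3

Column prefers columns that give Row less. Compare c with a: -2 < 7, -2 < 1, -1 < 4.
So a strictly dominates c for Column; c is strictly dominated.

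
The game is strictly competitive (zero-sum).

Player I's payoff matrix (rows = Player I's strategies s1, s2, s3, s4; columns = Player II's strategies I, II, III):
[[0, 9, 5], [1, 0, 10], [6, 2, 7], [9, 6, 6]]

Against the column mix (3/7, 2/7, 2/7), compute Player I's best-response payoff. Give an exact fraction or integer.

51/7

s1: (0)·(3/7) + (9)·(2/7) + (5)·(2/7) = 4.
s2: (1)·(3/7) + (0)·(2/7) + (10)·(2/7) = 23/7.
s3: (6)·(3/7) + (2)·(2/7) + (7)·(2/7) = 36/7.
s4: (9)·(3/7) + (6)·(2/7) + (6)·(2/7) = 51/7.
The best pure response is s4 with expected payoff 51/7.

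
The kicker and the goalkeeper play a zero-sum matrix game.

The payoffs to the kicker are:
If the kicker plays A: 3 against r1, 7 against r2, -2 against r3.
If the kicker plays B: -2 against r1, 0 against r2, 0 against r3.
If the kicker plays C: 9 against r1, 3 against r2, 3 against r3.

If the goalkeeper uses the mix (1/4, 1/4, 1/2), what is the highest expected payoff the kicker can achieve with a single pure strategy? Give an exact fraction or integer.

9/2

A: (3)·(1/4) + (7)·(1/4) + (-2)·(1/2) = 3/2.
B: (-2)·(1/4) + (0)·(1/4) + (0)·(1/2) = -1/2.
C: (9)·(1/4) + (3)·(1/4) + (3)·(1/2) = 9/2.
The best pure response is C with expected payoff 9/2.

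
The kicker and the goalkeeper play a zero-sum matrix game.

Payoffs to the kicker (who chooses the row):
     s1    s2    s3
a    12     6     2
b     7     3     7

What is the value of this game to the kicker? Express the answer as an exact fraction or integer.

Column s1 is strictly dominated by s2 for the goalkeeper (it gives the kicker more in every row).
The remaining 2×2 game on (a, b) × (s2, s3) has no saddle point. Let the kicker play a with probability p; indifference gives 6p + 3(1−p) = 2p + 7(1−p), so p = 1/2.
Similarly the goalkeeper's optimal q on s2 is 5/8, and the value is 6·(5/8) + (2)·(3/8) = 9/2.

9/2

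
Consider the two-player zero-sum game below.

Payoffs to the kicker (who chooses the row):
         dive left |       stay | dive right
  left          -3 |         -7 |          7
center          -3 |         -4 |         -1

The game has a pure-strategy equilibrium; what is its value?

Row minima: -7, -4 → the kicker's maximin is -4.
Column maxima: -3, -4, 7 → the goalkeeper's minimax is -4.
They coincide at (center, stay), so the value is -4.

-4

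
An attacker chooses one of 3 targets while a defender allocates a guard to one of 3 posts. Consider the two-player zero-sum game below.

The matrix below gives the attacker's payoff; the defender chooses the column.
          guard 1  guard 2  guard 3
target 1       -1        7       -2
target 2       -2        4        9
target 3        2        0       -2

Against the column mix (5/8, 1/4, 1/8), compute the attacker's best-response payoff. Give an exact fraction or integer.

target 1: (-1)·(5/8) + (7)·(1/4) + (-2)·(1/8) = 7/8.
target 2: (-2)·(5/8) + (4)·(1/4) + (9)·(1/8) = 7/8.
target 3: (2)·(5/8) + (0)·(1/4) + (-2)·(1/8) = 1.
The best pure response is target 3 with expected payoff 1.

1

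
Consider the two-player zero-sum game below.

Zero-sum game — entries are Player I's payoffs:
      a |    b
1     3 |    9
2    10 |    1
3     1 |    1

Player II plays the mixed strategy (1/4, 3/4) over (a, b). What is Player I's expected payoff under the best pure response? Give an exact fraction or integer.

15/2

1: (3)·(1/4) + (9)·(3/4) = 15/2.
2: (10)·(1/4) + (1)·(3/4) = 13/4.
3: (1)·(1/4) + (1)·(3/4) = 1.
The best pure response is 1 with expected payoff 15/2.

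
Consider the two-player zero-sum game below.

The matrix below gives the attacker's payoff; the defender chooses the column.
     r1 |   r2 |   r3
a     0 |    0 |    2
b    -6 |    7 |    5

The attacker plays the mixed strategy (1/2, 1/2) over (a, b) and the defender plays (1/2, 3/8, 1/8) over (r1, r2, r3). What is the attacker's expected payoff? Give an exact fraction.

Against (1/2, 3/8, 1/8), each row's expected payoff is a: 1/4; b: 1/4.
Taking the (1/2, 1/2)-weighted average: (1/2)·(1/4) + (1/2)·(1/4) = 1/4.

1/4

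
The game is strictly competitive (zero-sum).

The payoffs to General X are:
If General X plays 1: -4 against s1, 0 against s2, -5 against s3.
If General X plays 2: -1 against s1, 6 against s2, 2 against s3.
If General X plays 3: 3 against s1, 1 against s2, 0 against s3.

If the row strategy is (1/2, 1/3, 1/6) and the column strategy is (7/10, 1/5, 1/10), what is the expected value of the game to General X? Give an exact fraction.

-31/30

Against (7/10, 1/5, 1/10), each row's expected payoff is 1: -33/10; 2: 7/10; 3: 23/10.
Taking the (1/2, 1/3, 1/6)-weighted average: (1/2)·(-33/10) + (1/3)·(7/10) + (1/6)·(23/10) = -31/30.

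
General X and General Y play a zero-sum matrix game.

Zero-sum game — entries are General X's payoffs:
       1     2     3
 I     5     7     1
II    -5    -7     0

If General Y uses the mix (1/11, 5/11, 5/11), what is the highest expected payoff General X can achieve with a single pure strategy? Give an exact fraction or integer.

45/11

I: (5)·(1/11) + (7)·(5/11) + (1)·(5/11) = 45/11.
II: (-5)·(1/11) + (-7)·(5/11) + (0)·(5/11) = -40/11.
The best pure response is I with expected payoff 45/11.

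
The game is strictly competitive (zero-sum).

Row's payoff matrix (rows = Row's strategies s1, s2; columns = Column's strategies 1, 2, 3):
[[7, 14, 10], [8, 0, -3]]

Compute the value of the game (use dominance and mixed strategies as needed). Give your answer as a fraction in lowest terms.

101/14

Column 2 is strictly dominated by 3 for Column (it gives Row more in every row).
The remaining 2×2 game on (s1, s2) × (1, 3) has no saddle point. Let Row play s1 with probability p; indifference gives 7p + 8(1−p) = 10p − 3(1−p), so p = 11/14.
Similarly Column's optimal q on 1 is 13/14, and the value is 7·(13/14) + (10)·(1/14) = 101/14.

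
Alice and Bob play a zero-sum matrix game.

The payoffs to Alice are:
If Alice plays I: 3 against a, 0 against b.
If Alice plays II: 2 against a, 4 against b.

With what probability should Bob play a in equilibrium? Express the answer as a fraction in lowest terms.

Row minima are 0 and 2, so Alice's maximin is 2; column maxima are 3 and 4, so Bob's minimax is 3. These differ, so the equilibrium is in mixed strategies.
Let Bob play a with probability q. Alice is indifferent when 3q = 2q + 4(1−q), giving q = 4/5.

4/5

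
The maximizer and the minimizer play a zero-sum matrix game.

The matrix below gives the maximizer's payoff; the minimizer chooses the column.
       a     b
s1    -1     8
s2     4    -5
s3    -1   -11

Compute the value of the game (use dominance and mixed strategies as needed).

3/2

Row s3 is strictly dominated by row s2, so the maximizer never plays it.
The remaining 2×2 game on (s1, s2) × (a, b) has no saddle point. Let the maximizer play s1 with probability p; indifference gives −p + 4(1−p) = 8p − 5(1−p), so p = 1/2.
Similarly the minimizer's optimal q on a is 13/18, and the value is -1·(13/18) + (8)·(5/18) = 3/2.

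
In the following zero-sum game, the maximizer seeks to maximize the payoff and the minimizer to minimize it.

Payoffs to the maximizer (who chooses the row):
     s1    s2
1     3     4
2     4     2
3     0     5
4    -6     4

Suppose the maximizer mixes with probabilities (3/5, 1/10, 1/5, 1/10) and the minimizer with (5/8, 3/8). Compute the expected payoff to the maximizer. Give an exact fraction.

5/2

Against (5/8, 3/8), each row's expected payoff is 1: 27/8; 2: 13/4; 3: 15/8; 4: -9/4.
Taking the (3/5, 1/10, 1/5, 1/10)-weighted average: (3/5)·(27/8) + (1/10)·(13/4) + (1/5)·(15/8) + (1/10)·(-9/4) = 5/2.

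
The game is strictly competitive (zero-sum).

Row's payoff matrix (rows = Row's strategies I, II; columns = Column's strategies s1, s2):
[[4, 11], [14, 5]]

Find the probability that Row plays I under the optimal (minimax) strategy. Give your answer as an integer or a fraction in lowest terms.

Row minima are 4 and 5, so Row's maximin is 5; column maxima are 14 and 11, so Column's minimax is 11. These differ, so the equilibrium is in mixed strategies.
Let Row play I with probability p. Column is indifferent when 4p + 14(1−p) = 11p + 5(1−p), giving p = 9/16.

9/16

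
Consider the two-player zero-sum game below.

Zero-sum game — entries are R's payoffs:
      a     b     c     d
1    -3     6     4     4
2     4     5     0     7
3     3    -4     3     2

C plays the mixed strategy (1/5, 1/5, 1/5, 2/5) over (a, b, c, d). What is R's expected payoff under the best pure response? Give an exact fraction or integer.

23/5

1: (-3)·(1/5) + (6)·(1/5) + (4)·(1/5) + (4)·(2/5) = 3.
2: (4)·(1/5) + (5)·(1/5) + (0)·(1/5) + (7)·(2/5) = 23/5.
3: (3)·(1/5) + (-4)·(1/5) + (3)·(1/5) + (2)·(2/5) = 6/5.
The best pure response is 2 with expected payoff 23/5.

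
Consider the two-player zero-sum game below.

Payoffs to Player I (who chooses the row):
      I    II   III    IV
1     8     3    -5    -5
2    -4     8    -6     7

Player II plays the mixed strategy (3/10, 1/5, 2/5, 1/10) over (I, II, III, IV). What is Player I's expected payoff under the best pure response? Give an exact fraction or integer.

1: (8)·(3/10) + (3)·(1/5) + (-5)·(2/5) + (-5)·(1/10) = 1/2.
2: (-4)·(3/10) + (8)·(1/5) + (-6)·(2/5) + (7)·(1/10) = -13/10.
The best pure response is 1 with expected payoff 1/2.

1/2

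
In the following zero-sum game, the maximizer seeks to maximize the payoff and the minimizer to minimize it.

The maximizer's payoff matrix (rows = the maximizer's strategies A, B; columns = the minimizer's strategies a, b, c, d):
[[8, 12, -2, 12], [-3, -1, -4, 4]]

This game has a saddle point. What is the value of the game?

-2

Row minima: -2, -4 → the maximizer's maximin is -2.
Column maxima: 8, 12, -2, 12 → the minimizer's minimax is -2.
They coincide at (A, c), so the value is -2.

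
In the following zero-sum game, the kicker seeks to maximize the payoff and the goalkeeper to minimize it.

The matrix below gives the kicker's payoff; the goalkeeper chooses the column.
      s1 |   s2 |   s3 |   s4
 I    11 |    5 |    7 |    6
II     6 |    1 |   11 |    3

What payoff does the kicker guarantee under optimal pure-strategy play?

Row minima: 5, 1 → the kicker's maximin is 5.
Column maxima: 11, 5, 11, 6 → the goalkeeper's minimax is 5.
They coincide at (I, s2), so the value is 5.

5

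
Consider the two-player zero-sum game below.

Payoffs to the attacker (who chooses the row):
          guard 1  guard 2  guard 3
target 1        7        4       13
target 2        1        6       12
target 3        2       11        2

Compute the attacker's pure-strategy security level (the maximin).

The worst-case payoff for each row is target 1: 4, target 2: 1, target 3: 2.
The best of these is 4.

4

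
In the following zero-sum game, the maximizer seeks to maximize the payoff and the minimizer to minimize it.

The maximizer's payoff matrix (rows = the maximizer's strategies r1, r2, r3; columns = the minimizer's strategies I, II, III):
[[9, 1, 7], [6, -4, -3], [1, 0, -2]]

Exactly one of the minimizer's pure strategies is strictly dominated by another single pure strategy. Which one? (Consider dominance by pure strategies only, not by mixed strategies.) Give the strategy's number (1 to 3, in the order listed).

The minimizer prefers columns that give the maximizer less. Compare I with II: 1 < 9, -4 < 6, 0 < 1.
So II strictly dominates I for the minimizer; I is strictly dominated.

1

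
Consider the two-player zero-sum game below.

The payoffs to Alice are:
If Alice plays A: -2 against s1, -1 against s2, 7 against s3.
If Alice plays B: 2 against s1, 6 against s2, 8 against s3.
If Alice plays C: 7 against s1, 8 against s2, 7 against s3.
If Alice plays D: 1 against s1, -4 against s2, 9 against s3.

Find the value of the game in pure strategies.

7

Row minima: -2, 2, 7, -4 → Alice's maximin is 7.
Column maxima: 7, 8, 9 → Bob's minimax is 7.
They coincide at (C, s1), so the value is 7.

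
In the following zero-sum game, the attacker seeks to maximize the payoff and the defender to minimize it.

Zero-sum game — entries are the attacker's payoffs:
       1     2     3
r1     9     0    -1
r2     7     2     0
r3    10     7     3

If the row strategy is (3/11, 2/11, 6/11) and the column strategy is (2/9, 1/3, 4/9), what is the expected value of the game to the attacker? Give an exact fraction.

400/99

Against (2/9, 1/3, 4/9), each row's expected payoff is r1: 14/9; r2: 20/9; r3: 53/9.
Taking the (3/11, 2/11, 6/11)-weighted average: (3/11)·(14/9) + (2/11)·(20/9) + (6/11)·(53/9) = 400/99.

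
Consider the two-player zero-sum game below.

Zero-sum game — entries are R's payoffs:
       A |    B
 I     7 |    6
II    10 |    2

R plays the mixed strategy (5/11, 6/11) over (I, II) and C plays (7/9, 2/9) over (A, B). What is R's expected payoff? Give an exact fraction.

Against (7/9, 2/9), each row's expected payoff is I: 61/9; II: 74/9.
Taking the (5/11, 6/11)-weighted average: (5/11)·(61/9) + (6/11)·(74/9) = 749/99.

749/99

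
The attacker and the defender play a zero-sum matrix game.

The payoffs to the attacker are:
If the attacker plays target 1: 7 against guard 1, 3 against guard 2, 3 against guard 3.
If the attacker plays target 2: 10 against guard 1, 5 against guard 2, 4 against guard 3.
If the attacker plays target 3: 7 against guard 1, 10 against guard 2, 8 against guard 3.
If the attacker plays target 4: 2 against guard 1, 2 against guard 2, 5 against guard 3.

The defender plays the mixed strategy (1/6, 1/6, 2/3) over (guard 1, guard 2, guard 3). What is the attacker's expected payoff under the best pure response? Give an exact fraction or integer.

target 1: (7)·(1/6) + (3)·(1/6) + (3)·(2/3) = 11/3.
target 2: (10)·(1/6) + (5)·(1/6) + (4)·(2/3) = 31/6.
target 3: (7)·(1/6) + (10)·(1/6) + (8)·(2/3) = 49/6.
target 4: (2)·(1/6) + (2)·(1/6) + (5)·(2/3) = 4.
The best pure response is target 3 with expected payoff 49/6.

49/6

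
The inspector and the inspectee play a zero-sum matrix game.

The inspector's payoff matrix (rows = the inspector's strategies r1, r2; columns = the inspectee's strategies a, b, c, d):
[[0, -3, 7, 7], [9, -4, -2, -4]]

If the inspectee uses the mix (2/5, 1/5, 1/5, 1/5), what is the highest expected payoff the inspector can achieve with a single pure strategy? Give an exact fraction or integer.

r1: (0)·(2/5) + (-3)·(1/5) + (7)·(1/5) + (7)·(1/5) = 11/5.
r2: (9)·(2/5) + (-4)·(1/5) + (-2)·(1/5) + (-4)·(1/5) = 8/5.
The best pure response is r1 with expected payoff 11/5.

11/5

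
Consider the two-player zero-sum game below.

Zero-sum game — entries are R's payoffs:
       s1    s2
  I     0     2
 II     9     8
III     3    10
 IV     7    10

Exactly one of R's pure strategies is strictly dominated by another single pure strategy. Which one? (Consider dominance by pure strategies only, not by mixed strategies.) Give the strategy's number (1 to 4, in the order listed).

Compare I with II: 9 > 0, 8 > 2.
So II strictly dominates I for R; I is strictly dominated.

1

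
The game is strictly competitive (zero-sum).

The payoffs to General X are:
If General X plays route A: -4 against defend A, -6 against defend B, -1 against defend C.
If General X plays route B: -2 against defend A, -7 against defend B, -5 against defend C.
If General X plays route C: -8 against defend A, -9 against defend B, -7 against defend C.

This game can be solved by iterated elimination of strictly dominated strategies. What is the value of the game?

Row route C is strictly dominated by row route A (-4>-8, -6>-9, -1>-7); eliminate route C.
Column defend C is strictly dominated by defend B for General Y (-6<-1, -7<-5); eliminate defend C.
Column defend A is strictly dominated by defend B for General Y (-6<-4, -7<-2); eliminate defend A.
Row route B is strictly dominated by row route A (-6>-7); eliminate route B.
Only (route A, defend B) remains, with payoff -6.

-6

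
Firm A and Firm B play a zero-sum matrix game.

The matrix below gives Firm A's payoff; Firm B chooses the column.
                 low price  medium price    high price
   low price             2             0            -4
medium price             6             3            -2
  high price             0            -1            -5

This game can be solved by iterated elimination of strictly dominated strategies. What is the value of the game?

-2

Column medium price is strictly dominated by high price for Firm B (-4<0, -2<3, -5<-1); eliminate medium price.
Column low price is strictly dominated by high price for Firm B (-4<2, -2<6, -5<0); eliminate low price.
Row low price is strictly dominated by row medium price (-2>-4); eliminate low price.
Row high price is strictly dominated by row medium price (-2>-5); eliminate high price.
Only (medium price, high price) remains, with payoff -2.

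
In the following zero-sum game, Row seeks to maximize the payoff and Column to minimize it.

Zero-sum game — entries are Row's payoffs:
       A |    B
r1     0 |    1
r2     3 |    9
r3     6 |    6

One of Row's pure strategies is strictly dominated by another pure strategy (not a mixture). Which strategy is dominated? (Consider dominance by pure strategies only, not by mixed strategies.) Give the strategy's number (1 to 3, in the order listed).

1

Compare r1 with r2: 3 > 0, 9 > 1.
So r2 strictly dominates r1 for Row; r1 is strictly dominated.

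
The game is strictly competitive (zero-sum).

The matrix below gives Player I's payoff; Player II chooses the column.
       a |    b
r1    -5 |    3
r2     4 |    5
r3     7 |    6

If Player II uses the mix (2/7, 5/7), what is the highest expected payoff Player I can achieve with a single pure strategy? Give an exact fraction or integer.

44/7

r1: (-5)·(2/7) + (3)·(5/7) = 5/7.
r2: (4)·(2/7) + (5)·(5/7) = 33/7.
r3: (7)·(2/7) + (6)·(5/7) = 44/7.
The best pure response is r3 with expected payoff 44/7.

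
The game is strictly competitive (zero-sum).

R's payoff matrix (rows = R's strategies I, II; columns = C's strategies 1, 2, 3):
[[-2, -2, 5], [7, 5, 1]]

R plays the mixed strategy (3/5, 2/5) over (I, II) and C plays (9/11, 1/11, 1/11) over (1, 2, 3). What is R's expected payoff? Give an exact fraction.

93/55

Against (9/11, 1/11, 1/11), each row's expected payoff is I: -15/11; II: 69/11.
Taking the (3/5, 2/5)-weighted average: (3/5)·(-15/11) + (2/5)·(69/11) = 93/55.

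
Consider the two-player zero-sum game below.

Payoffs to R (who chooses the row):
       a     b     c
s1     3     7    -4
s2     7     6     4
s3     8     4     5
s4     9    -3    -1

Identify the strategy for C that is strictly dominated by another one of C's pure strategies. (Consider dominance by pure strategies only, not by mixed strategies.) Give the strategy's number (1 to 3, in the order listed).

1

C prefers columns that give R less. Compare a with c: -4 < 3, 4 < 7, 5 < 8, -1 < 9.
So c strictly dominates a for C; a is strictly dominated.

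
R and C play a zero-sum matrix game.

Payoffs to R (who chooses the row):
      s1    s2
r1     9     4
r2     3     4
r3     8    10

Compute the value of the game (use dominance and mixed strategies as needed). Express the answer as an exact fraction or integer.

58/7

Row r2 is strictly dominated by row r3, so R never plays it.
The remaining 2×2 game on (r1, r3) × (s1, s2) has no saddle point. Let R play r1 with probability p; indifference gives 9p + 8(1−p) = 4p + 10(1−p), so p = 2/7.
Similarly C's optimal q on s1 is 6/7, and the value is 9·(6/7) + (4)·(1/7) = 58/7.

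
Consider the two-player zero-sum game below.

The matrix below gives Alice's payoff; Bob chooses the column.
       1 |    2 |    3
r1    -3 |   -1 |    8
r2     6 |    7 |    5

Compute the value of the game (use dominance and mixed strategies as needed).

21/4

Column 2 is strictly dominated by 1 for Bob (it gives Alice more in every row).
The remaining 2×2 game on (r1, r2) × (1, 3) has no saddle point. Let Alice play r1 with probability p; indifference gives −3p + 6(1−p) = 8p + 5(1−p), so p = 1/12.
Similarly Bob's optimal q on 1 is 1/4, and the value is -3·(1/4) + (8)·(3/4) = 21/4.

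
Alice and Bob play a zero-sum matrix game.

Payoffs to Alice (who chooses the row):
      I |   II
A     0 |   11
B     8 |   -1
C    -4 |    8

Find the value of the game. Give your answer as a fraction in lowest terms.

22/5

Row C is strictly dominated by row A, so Alice never plays it.
The remaining 2×2 game on (A, B) × (I, II) has no saddle point. Let Alice play A with probability p; indifference gives 8(1−p) = 11p − (1−p), so p = 9/20.
Similarly Bob's optimal q on I is 3/5, and the value is 0·(3/5) + (11)·(2/5) = 22/5.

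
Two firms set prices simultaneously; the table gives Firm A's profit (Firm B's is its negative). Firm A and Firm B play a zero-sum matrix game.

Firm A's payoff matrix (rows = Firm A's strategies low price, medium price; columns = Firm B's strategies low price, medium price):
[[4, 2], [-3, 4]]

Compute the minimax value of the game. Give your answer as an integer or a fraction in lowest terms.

22/9

Row minima are 2 and -3, so Firm A's maximin is 2; column maxima are 4 and 4, so Firm B's minimax is 4. These differ, so the equilibrium is in mixed strategies.
Let Firm A play low price with probability p. Firm B is indifferent when 4p − 3(1−p) = 2p + 4(1−p), giving p = 7/9.
Let Firm B play low price with probability q. Firm A is indifferent when 4q + 2(1−q) = −3q + 4(1−q), giving q = 2/9.
The value is 4·(2/9) + (2)·(7/9) = 22/9.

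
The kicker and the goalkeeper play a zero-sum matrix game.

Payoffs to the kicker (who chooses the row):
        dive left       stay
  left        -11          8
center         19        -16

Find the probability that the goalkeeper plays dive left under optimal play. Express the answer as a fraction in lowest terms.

4/9

Row minima are -11 and -16, so the kicker's maximin is -11; column maxima are 19 and 8, so the goalkeeper's minimax is 8. These differ, so the equilibrium is in mixed strategies.
Let the goalkeeper play dive left with probability q. The kicker is indifferent when −11q + 8(1−q) = 19q − 16(1−q), giving q = 4/9.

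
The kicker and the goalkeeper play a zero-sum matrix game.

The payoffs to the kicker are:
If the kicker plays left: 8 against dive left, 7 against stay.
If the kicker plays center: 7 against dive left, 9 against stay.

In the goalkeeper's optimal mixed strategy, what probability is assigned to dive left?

2/3

Row minima are 7 and 7, so the kicker's maximin is 7; column maxima are 8 and 9, so the goalkeeper's minimax is 8. These differ, so the equilibrium is in mixed strategies.
Let the goalkeeper play dive left with probability q. The kicker is indifferent when 8q + 7(1−q) = 7q + 9(1−q), giving q = 2/3.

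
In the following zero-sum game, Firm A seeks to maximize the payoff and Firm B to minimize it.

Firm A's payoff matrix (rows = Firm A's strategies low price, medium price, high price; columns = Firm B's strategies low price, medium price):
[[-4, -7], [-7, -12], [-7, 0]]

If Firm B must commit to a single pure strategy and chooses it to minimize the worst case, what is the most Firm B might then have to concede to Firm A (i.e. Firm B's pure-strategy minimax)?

The worst case (largest entry) in each column is low price: -4, medium price: 0.
The best (smallest) of these is -4.

-4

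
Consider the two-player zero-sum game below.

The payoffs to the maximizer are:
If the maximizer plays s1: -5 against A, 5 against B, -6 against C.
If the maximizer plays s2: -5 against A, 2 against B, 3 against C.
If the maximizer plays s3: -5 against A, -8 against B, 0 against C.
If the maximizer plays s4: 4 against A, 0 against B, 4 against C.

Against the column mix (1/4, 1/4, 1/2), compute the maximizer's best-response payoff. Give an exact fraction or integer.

s1: (-5)·(1/4) + (5)·(1/4) + (-6)·(1/2) = -3.
s2: (-5)·(1/4) + (2)·(1/4) + (3)·(1/2) = 3/4.
s3: (-5)·(1/4) + (-8)·(1/4) + (0)·(1/2) = -13/4.
s4: (4)·(1/4) + (0)·(1/4) + (4)·(1/2) = 3.
The best pure response is s4 with expected payoff 3.

3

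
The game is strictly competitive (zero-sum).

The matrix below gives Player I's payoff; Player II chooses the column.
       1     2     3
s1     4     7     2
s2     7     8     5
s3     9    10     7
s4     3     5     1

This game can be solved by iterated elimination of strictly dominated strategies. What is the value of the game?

7

Column 2 is strictly dominated by 1 for Player II (4<7, 7<8, 9<10, 3<5); eliminate 2.
Column 1 is strictly dominated by 3 for Player II (2<4, 5<7, 7<9, 1<3); eliminate 1.
Row s1 is strictly dominated by row s2 (5>2); eliminate s1.
Row s4 is strictly dominated by row s2 (5>1); eliminate s4.
Row s2 is strictly dominated by row s3 (7>5); eliminate s2.
Only (s3, 3) remains, with payoff 7.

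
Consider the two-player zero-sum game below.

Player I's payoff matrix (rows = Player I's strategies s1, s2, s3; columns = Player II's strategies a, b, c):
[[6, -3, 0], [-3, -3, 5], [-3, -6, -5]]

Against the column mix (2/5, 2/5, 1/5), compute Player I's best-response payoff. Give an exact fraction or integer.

s1: (6)·(2/5) + (-3)·(2/5) + (0)·(1/5) = 6/5.
s2: (-3)·(2/5) + (-3)·(2/5) + (5)·(1/5) = -7/5.
s3: (-3)·(2/5) + (-6)·(2/5) + (-5)·(1/5) = -23/5.
The best pure response is s1 with expected payoff 6/5.

6/5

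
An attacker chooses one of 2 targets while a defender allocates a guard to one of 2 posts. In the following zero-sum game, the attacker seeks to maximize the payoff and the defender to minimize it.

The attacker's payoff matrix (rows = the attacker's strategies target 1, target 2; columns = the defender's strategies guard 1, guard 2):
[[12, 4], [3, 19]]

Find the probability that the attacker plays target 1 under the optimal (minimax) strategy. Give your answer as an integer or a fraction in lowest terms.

Row minima are 4 and 3, so the attacker's maximin is 4; column maxima are 12 and 19, so the defender's minimax is 12. These differ, so the equilibrium is in mixed strategies.
Let the attacker play target 1 with probability p. The defender is indifferent when 12p + 3(1−p) = 4p + 19(1−p), giving p = 2/3.

2/3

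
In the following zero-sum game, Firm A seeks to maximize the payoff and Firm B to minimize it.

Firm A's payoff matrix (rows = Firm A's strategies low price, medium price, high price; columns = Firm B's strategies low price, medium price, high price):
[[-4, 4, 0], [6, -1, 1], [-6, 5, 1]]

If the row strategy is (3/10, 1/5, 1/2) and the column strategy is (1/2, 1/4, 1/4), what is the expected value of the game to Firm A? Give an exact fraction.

-9/20

Against (1/2, 1/4, 1/4), each row's expected payoff is low price: -1; medium price: 3; high price: -3/2.
Taking the (3/10, 1/5, 1/2)-weighted average: (3/10)·(-1) + (1/5)·(3) + (1/2)·(-3/2) = -9/20.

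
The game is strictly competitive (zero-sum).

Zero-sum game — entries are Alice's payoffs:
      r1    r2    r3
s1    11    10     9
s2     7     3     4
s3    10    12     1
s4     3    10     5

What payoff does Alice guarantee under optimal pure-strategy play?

9

Row minima: 9, 3, 1, 3 → Alice's maximin is 9.
Column maxima: 11, 12, 9 → Bob's minimax is 9.
They coincide at (s1, r3), so the value is 9.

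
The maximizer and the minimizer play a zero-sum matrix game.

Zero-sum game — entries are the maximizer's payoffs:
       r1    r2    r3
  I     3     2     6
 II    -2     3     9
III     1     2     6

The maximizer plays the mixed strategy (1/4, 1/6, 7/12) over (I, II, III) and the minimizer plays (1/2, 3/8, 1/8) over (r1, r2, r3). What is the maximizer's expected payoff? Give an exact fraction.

Against (1/2, 3/8, 1/8), each row's expected payoff is I: 3; II: 5/4; III: 2.
Taking the (1/4, 1/6, 7/12)-weighted average: (1/4)·(3) + (1/6)·(5/4) + (7/12)·(2) = 17/8.

17/8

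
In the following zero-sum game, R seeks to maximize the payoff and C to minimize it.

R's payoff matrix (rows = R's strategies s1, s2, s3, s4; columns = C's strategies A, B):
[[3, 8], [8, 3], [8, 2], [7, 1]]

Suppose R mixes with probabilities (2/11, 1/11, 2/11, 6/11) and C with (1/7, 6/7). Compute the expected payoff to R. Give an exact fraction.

246/77

Against (1/7, 6/7), each row's expected payoff is s1: 51/7; s2: 26/7; s3: 20/7; s4: 13/7.
Taking the (2/11, 1/11, 2/11, 6/11)-weighted average: (2/11)·(51/7) + (1/11)·(26/7) + (2/11)·(20/7) + (6/11)·(13/7) = 246/77.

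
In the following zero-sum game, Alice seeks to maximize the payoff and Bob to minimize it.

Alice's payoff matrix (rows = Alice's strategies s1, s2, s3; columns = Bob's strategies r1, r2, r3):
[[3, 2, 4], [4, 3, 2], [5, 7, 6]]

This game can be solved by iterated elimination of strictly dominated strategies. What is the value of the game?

5

Row s1 is strictly dominated by row s3 (5>3, 7>2, 6>4); eliminate s1.
Row s2 is strictly dominated by row s3 (5>4, 7>3, 6>2); eliminate s2.
Column r2 is strictly dominated by r1 for Bob (5<7); eliminate r2.
Column r3 is strictly dominated by r1 for Bob (5<6); eliminate r3.
Only (s3, r1) remains, with payoff 5.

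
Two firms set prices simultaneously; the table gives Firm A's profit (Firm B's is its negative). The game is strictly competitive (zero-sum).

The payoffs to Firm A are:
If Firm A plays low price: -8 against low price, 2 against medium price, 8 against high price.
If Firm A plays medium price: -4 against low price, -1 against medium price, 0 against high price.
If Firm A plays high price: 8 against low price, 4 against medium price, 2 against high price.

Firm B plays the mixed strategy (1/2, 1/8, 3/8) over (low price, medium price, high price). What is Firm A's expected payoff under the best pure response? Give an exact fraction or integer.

low price: (-8)·(1/2) + (2)·(1/8) + (8)·(3/8) = -3/4.
medium price: (-4)·(1/2) + (-1)·(1/8) + (0)·(3/8) = -17/8.
high price: (8)·(1/2) + (4)·(1/8) + (2)·(3/8) = 21/4.
The best pure response is high price with expected payoff 21/4.

21/4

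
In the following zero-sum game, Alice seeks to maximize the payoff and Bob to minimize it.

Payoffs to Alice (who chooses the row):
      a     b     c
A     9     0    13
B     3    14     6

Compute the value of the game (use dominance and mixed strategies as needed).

Column c is strictly dominated by a for Bob (it gives Alice more in every row).
The remaining 2×2 game on (A, B) × (a, b) has no saddle point. Let Alice play A with probability p; indifference gives 9p + 3(1−p) = 14(1−p), so p = 11/20.
Similarly Bob's optimal q on a is 7/10, and the value is 9·(7/10) + (0)·(3/10) = 63/10.

63/10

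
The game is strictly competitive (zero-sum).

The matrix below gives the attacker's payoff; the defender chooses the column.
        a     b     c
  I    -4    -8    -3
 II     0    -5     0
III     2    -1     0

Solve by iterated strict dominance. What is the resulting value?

Row I is strictly dominated by row II (0>-4, -5>-8, 0>-3); eliminate I.
Column a is strictly dominated by b for the defender (-5<0, -1<2); eliminate a.
Column c is strictly dominated by b for the defender (-5<0, -1<0); eliminate c.
Row II is strictly dominated by row III (-1>-5); eliminate II.
Only (III, b) remains, with payoff -1.

-1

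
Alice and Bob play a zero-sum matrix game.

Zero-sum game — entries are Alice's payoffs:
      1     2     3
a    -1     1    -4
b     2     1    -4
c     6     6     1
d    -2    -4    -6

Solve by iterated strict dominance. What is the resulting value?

Row b is strictly dominated by row c (6>2, 6>1, 1>-4); eliminate b.
Row d is strictly dominated by row a (-1>-2, 1>-4, -4>-6); eliminate d.
Row a is strictly dominated by row c (6>-1, 6>1, 1>-4); eliminate a.
Column 2 is strictly dominated by 3 for Bob (1<6); eliminate 2.
Column 1 is strictly dominated by 3 for Bob (1<6); eliminate 1.
Only (c, 3) remains, with payoff 1.

1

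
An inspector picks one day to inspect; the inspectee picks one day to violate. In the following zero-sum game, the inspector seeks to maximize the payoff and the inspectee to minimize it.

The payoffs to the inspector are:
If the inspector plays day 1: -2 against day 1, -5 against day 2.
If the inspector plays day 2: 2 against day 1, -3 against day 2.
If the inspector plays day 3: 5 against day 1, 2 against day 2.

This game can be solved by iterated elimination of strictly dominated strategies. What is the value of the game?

2

Row day 2 is strictly dominated by row day 3 (5>2, 2>-3); eliminate day 2.
Column day 1 is strictly dominated by day 2 for the inspectee (-5<-2, 2<5); eliminate day 1.
Row day 1 is strictly dominated by row day 3 (2>-5); eliminate day 1.
Only (day 3, day 2) remains, with payoff 2.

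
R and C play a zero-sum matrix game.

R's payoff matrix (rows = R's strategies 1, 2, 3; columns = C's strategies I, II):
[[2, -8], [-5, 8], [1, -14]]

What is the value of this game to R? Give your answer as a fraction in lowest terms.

Row 3 is strictly dominated by row 1, so R never plays it.
The remaining 2×2 game on (1, 2) × (I, II) has no saddle point. Let R play 1 with probability p; indifference gives 2p − 5(1−p) = −8p + 8(1−p), so p = 13/23.
Similarly C's optimal q on I is 16/23, and the value is 2·(16/23) + (-8)·(7/23) = -24/23.

-24/23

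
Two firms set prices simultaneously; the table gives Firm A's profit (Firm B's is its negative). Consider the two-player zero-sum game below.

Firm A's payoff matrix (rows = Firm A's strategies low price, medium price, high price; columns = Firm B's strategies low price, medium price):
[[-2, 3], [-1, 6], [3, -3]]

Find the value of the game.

15/13

Row low price is strictly dominated by row medium price, so Firm A never plays it.
The remaining 2×2 game on (medium price, high price) × (low price, medium price) has no saddle point. Let Firm A play medium price with probability p; indifference gives −p + 3(1−p) = 6p − 3(1−p), so p = 6/13.
Similarly Firm B's optimal q on low price is 9/13, and the value is -1·(9/13) + (6)·(4/13) = 15/13.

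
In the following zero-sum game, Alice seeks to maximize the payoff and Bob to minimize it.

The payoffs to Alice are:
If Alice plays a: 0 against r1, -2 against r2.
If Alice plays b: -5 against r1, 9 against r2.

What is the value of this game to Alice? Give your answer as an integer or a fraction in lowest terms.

-5/8

Row minima are -2 and -5, so Alice's maximin is -2; column maxima are 0 and 9, so Bob's minimax is 0. These differ, so the equilibrium is in mixed strategies.
Let Alice play a with probability p. Bob is indifferent when −5(1−p) = −2p + 9(1−p), giving p = 7/8.
Let Bob play r1 with probability q. Alice is indifferent when −2(1−q) = −5q + 9(1−q), giving q = 11/16.
The value is 0·(11/16) + (-2)·(5/16) = -5/8.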